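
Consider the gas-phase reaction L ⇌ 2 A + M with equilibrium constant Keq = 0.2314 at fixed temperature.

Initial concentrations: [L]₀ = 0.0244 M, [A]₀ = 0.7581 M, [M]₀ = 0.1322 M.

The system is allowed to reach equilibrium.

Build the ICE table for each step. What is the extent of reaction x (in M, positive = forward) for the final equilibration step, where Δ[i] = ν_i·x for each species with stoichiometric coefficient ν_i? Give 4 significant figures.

x = -0.07252 M

Q₀ = 3.114 vs Keq = 0.2314 ⇒ Q>K, reverse
Step 1:
                   L          A          M
  Initial     0.0244     0.7581     0.1322
  Change     0.07252     -0.145   -0.07252
  Equil      0.09692     0.6131    0.05968
  solve Keq expr → x = -0.07252; check Q = 0.2314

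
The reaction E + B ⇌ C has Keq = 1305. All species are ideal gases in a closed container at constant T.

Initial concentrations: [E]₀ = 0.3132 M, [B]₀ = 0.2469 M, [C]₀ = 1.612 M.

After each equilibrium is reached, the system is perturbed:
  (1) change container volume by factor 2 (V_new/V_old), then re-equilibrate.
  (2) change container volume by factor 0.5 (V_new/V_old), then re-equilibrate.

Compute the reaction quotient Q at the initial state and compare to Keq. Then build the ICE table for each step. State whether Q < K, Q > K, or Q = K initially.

Q₀ = 20.85 vs Keq = 1305 ⇒ Q<K, forward
Step 1:
                   E          B          C
  I           0.3132     0.2469      1.612
  C          -0.2299    -0.2299     0.2299
  E          0.08325    0.01695      1.842
  solve Keq expr → x = 0.2299; check Q = 1305
Then change container volume by factor 2 (V_new/V_old).
Step 2:
                   E          B          C
  I          0.04163   0.008477      0.921
  C         0.006185   0.006185  -0.006185
  E          0.04781    0.01466     0.9148
  solve Keq expr → x = -0.006185; check Q = 1305
Then change container volume by factor 0.5 (V_new/V_old).
Step 3:
                   E          B          C
  I          0.09562    0.02932       1.83
  C         -0.01237   -0.01237    0.01237
  E          0.08325    0.01695      1.842
  solve Keq expr → x = 0.01237; check Q = 1305

Q₀ = 20.85; Q < K (proceeds forward)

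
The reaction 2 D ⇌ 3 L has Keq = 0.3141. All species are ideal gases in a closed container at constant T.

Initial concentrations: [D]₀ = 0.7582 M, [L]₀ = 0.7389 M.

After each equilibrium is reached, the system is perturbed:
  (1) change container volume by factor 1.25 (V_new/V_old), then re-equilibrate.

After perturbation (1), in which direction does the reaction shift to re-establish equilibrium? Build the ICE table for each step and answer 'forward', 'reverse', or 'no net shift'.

Direction: forward

Q₀ = 0.7018 vs Keq = 0.3141 ⇒ Q>K, reverse
Step 1:
                    D           L
  I            0.7582      0.7389
  C           0.08737     -0.1311
  E            0.8456      0.6078
  solve Keq expr → x = -0.04369; check Q = 0.3141
Then change container volume by factor 1.25 (V_new/V_old).
Step 2:
                    D           L
  I            0.6765      0.4863
  C           -0.0186      0.0279
  E            0.6579      0.5142
  solve Keq expr → x = 0.009301; check Q = 0.3141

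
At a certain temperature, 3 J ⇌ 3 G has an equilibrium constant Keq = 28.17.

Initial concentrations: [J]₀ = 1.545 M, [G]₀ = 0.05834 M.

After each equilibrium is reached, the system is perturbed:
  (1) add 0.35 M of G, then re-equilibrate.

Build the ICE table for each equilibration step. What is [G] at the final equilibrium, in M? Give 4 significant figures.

Q₀ = 5.3841e-05 vs Keq = 28.17 ⇒ Q<K, forward
Step 1:
                   J          G
  I            1.545    0.05834
  C           -1.148      1.148
  E           0.3966      1.207
  solve Keq expr → x = 0.3828; check Q = 28.17
Then add 0.35 M of G.
Step 2:
                   J          G
  I           0.3966      1.557
  C          0.08658   -0.08658
  E           0.4832       1.47
  solve Keq expr → x = -0.02886; check Q = 28.17

[G]_eq = 1.47 M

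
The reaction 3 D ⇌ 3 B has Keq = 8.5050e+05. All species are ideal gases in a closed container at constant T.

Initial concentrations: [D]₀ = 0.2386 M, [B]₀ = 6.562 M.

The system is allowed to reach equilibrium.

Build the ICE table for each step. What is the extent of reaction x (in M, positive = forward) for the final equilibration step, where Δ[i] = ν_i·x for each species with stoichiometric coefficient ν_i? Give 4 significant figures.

x = 0.05586 M

Q₀ = 2.0802e+04 vs Keq = 8.5050e+05 ⇒ Q<K, forward
Step 1:
                   D          B
  I           0.2386      6.562
  C          -0.1676     0.1676
  E          0.07103       6.73
  solve Keq expr → x = 0.05586; check Q = 8.5050e+05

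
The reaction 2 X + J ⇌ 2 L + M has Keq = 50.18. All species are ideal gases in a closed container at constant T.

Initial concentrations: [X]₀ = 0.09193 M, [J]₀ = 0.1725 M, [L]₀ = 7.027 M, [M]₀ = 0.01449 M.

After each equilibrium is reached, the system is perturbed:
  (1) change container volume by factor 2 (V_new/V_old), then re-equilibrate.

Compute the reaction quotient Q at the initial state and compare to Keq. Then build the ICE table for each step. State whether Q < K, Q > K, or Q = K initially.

Q₀ = 490.8 vs Keq = 50.18 ⇒ Q>K, reverse
Step 1:
                  X         J         L         M
  I         0.09193    0.1725     7.027   0.01449
  C         0.02391   0.01196  -0.02391  -0.01196
  E          0.1158    0.1845     7.003  0.002533
  solve Keq expr → x = -0.01196; check Q = 50.18
Then change container volume by factor 2 (V_new/V_old).
Step 2:
                  X         J         L         M
  I         0.05792   0.09223     3.502  0.001266
  C               0         0         0         0
  E         0.05792   0.09223     3.502  0.001266
  solve Keq expr → x = 0; check Q = 50.18

Q₀ = 490.8; Q > K (proceeds reverse)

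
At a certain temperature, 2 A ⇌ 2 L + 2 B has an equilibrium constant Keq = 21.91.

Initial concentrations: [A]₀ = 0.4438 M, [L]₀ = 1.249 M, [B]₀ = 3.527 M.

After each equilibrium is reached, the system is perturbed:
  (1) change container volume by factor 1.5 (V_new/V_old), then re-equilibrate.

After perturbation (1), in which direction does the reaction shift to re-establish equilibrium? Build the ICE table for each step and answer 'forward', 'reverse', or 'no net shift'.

Q₀ = 98.53 vs Keq = 21.91 ⇒ Q>K, reverse
Step 1:
                    A           L           B
  I            0.4438       1.249       3.527
  C            0.2529     -0.2529     -0.2529
  E            0.6967      0.9961       3.274
  solve Keq expr → x = -0.1265; check Q = 21.91
Then change container volume by factor 1.5 (V_new/V_old).
Step 2:
                    A           L           B
  I            0.4645      0.6641       2.183
  C          -0.09507     0.09507     0.09507
  E            0.3694      0.7591       2.278
  solve Keq expr → x = 0.04754; check Q = 21.91

Direction: forward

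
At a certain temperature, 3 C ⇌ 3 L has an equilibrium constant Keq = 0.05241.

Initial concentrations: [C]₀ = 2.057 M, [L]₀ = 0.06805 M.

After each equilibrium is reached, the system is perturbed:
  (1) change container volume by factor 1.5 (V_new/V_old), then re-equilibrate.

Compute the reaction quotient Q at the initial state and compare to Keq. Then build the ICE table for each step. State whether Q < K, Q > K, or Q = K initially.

Q₀ = 3.6206e-05 vs Keq = 0.05241 ⇒ Q<K, forward
Step 1:
                    C           L
  init          2.057     0.06805
  Δ           -0.5106      0.5106
  eq            1.546      0.5787
  solve Keq expr → x = 0.1702; check Q = 0.05241
Then change container volume by factor 1.5 (V_new/V_old).
Step 2:
                    C           L
  init          1.031      0.3858
  Δ                 0           0
  eq            1.031      0.3858
  solve Keq expr → x = 0; check Q = 0.05241

Q₀ = 3.6206e-05; Q < K (proceeds forward)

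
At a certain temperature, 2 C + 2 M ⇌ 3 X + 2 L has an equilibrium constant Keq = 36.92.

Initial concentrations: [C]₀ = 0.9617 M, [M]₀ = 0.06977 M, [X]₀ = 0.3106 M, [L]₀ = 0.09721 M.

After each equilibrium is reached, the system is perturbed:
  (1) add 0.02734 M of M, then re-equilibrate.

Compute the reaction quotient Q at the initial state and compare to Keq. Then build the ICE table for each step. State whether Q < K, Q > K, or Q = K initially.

Q₀ = 0.06289; Q < K (proceeds forward)

Q₀ = 0.06289 vs Keq = 36.92 ⇒ Q<K, forward
Step 1:
                  C         M         X         L
  Initial    0.9617   0.06977    0.3106   0.09721
  Change   -0.06228  -0.06228   0.09341   0.06228
  Equil      0.8994  0.007494     0.404    0.1595
  solve Keq expr → x = 0.03114; check Q = 36.92
Then add 0.02734 M of M.
Step 2:
                  C         M         X         L
  Initial    0.8994   0.03483     0.404    0.1595
  Change   -0.02468  -0.02468   0.03703   0.02468
  Equil      0.8747   0.01015     0.441    0.1842
  solve Keq expr → x = 0.01234; check Q = 36.92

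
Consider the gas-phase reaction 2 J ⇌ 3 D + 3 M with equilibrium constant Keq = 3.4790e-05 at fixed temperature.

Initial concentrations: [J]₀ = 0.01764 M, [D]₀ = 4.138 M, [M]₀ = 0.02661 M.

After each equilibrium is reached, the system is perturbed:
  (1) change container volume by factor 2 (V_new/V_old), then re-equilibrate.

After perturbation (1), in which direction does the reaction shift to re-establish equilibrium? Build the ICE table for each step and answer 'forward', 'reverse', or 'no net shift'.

Q₀ = 4.291 vs Keq = 3.4790e-05 ⇒ Q>K, reverse
Step 1:
                  J         D         M
  I         0.01764     4.138   0.02661
  C         0.01718  -0.02576  -0.02576
  E         0.03482     4.112 8.4643e-04
  solve Keq expr → x = -0.008588; check Q = 3.4790e-05
Then change container volume by factor 2 (V_new/V_old).
Step 2:
                  J         D         M
  I         0.01741     2.056 4.2321e-04
  C       -4.1719e-04 6.2579e-04 6.2579e-04
  E         0.01699     2.057  0.001049
  solve Keq expr → x = 2.0860e-04; check Q = 3.4790e-05

Direction: forward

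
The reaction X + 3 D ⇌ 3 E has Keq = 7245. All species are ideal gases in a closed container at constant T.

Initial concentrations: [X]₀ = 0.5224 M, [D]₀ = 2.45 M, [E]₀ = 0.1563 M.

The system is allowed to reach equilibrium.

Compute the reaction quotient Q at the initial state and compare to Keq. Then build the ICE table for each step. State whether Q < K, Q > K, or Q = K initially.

Q₀ = 4.9702e-04 vs Keq = 7245 ⇒ Q<K, forward
Step 1:
                  X         D         E
  init       0.5224      2.45    0.1563
  Δ         -0.5214    -1.564     1.564
  eq       0.001011    0.8858      1.72
  solve Keq expr → x = 0.5214; check Q = 7245

Q₀ = 4.9702e-04; Q < K (proceeds forward)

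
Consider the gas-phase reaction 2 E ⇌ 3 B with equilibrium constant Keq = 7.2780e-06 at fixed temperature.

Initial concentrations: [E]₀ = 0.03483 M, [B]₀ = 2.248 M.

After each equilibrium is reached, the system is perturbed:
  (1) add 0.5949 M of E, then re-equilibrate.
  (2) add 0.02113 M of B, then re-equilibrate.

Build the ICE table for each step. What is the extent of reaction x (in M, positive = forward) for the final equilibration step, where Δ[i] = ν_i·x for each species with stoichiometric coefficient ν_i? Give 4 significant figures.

Q₀ = 9364 vs Keq = 7.2780e-06 ⇒ Q>K, reverse
Step 1:
                    E           B
  init        0.03483       2.248
  Δ             1.482      -2.222
  eq            1.516     0.02558
  solve Keq expr → x = -0.7408; check Q = 7.2780e-06
Then add 0.5949 M of E.
Step 2:
                    E           B
  init          2.111     0.02558
  Δ         -0.004182    0.006273
  eq            2.107     0.03185
  solve Keq expr → x = 0.002091; check Q = 7.2780e-06
Then add 0.02113 M of B.
Step 3:
                    E           B
  init          2.107     0.05298
  Δ           0.01399    -0.02099
  eq            2.121     0.03199
  solve Keq expr → x = -0.006996; check Q = 7.2780e-06

x = -0.006996 M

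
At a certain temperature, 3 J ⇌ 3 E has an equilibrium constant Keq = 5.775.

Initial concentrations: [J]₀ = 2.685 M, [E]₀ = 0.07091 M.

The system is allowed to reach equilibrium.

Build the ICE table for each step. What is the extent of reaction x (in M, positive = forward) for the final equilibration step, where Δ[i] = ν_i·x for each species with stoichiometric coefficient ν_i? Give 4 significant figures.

x = 0.5662 M

Q₀ = 1.8420e-05 vs Keq = 5.775 ⇒ Q<K, forward
Step 1:
                    J           E
  init          2.685     0.07091
  Δ            -1.699       1.699
  eq           0.9863        1.77
  solve Keq expr → x = 0.5662; check Q = 5.775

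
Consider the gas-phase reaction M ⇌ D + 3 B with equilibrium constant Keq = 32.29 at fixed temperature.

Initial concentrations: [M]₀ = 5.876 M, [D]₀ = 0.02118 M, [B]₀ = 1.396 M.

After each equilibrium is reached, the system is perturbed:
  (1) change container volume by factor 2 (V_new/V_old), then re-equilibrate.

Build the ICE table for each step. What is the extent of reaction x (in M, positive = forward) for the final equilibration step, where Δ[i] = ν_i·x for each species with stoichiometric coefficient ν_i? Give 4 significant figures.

Q₀ = 0.009806 vs Keq = 32.29 ⇒ Q<K, forward
Step 1:
                   M          D          B
  Initial      5.876    0.02118      1.396
  Change      -1.197      1.197      3.591
  Equil        4.679      1.218      4.987
  solve Keq expr → x = 1.197; check Q = 32.29
Then change container volume by factor 2 (V_new/V_old).
Step 2:
                   M          D          B
  Initial       2.34     0.6091      2.493
  Change     -0.4538     0.4538      1.361
  Equil        1.886      1.063      3.855
  solve Keq expr → x = 0.4538; check Q = 32.29

x = 0.4538 M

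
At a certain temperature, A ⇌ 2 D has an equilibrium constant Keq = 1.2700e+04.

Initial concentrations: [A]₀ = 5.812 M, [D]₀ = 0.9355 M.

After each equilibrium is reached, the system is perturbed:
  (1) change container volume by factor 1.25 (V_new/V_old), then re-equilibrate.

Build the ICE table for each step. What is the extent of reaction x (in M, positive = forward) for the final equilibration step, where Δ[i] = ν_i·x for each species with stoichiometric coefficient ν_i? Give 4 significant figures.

x = 0.001973 M

Q₀ = 0.1506 vs Keq = 1.2700e+04 ⇒ Q<K, forward
Step 1:
                    A           D
  init          5.812      0.9355
  Δ              -5.8        11.6
  eq          0.01237       12.53
  solve Keq expr → x = 5.8; check Q = 1.2700e+04
Then change container volume by factor 1.25 (V_new/V_old).
Step 2:
                    A           D
  init       0.009897       10.03
  Δ         -0.001973    0.003946
  eq         0.007924       10.03
  solve Keq expr → x = 0.001973; check Q = 1.2700e+04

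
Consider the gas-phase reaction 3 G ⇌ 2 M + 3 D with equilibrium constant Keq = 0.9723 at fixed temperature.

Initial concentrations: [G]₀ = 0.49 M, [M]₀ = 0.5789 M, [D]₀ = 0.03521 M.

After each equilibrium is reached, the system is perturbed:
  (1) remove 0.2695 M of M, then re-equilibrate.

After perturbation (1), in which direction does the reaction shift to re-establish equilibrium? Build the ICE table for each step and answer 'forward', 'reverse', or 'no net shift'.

Direction: forward

Q₀ = 1.2434e-04 vs Keq = 0.9723 ⇒ Q<K, forward
Step 1:
                   G          M          D
  I             0.49     0.5789    0.03521
  C          -0.2517     0.1678     0.2517
  E           0.2383     0.7467     0.2869
  solve Keq expr → x = 0.08389; check Q = 0.9723
Then remove 0.2695 M of M.
Step 2:
                   G          M          D
  I           0.2383     0.4772     0.2869
  C         -0.03418    0.02279    0.03418
  E           0.2041        0.5     0.3211
  solve Keq expr → x = 0.01139; check Q = 0.9723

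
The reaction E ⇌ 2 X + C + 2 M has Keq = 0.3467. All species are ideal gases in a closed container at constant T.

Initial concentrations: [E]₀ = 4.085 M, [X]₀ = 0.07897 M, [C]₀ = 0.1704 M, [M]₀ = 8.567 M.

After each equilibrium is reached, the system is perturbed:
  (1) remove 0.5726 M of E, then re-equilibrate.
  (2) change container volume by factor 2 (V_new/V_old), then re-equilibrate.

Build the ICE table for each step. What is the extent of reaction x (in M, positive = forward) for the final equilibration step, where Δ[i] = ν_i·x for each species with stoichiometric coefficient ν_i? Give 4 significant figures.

x = 0.1066 M

Q₀ = 0.01909 vs Keq = 0.3467 ⇒ Q<K, forward
Step 1:
                    E           X           C           M
  Initial       4.085     0.07897      0.1704       8.567
  Change     -0.09181      0.1836     0.09181      0.1836
  Equil         3.993      0.2626      0.2622       8.751
  solve Keq expr → x = 0.09181; check Q = 0.3467
Then remove 0.5726 M of E.
Step 2:
                    E           X           C           M
  Initial       3.421      0.2626      0.2622       8.751
  Change      0.00762    -0.01524    -0.00762    -0.01524
  Equil         3.428      0.2473      0.2546       8.735
  solve Keq expr → x = -0.00762; check Q = 0.3467
Then change container volume by factor 2 (V_new/V_old).
Step 3:
                    E           X           C           M
  Initial       1.714      0.1237      0.1273       4.368
  Change      -0.1066      0.2133      0.1066      0.2133
  Equil         1.607      0.3369      0.2339       4.581
  solve Keq expr → x = 0.1066; check Q = 0.3467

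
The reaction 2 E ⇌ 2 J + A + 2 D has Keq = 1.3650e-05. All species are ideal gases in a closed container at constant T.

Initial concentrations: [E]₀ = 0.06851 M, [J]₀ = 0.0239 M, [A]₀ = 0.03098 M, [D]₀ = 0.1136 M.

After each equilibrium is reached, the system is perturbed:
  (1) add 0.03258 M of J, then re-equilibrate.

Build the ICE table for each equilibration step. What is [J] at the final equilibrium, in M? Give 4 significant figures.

[J]_eq = 0.03012 M

Q₀ = 4.8655e-05 vs Keq = 1.3650e-05 ⇒ Q>K, reverse
Step 1:
                   E          J          A          D
  I          0.06851     0.0239    0.03098     0.1136
  C         0.007738  -0.007738  -0.003869  -0.007738
  E          0.07625    0.01616    0.02711     0.1059
  solve Keq expr → x = -0.003869; check Q = 1.3650e-05
Then add 0.03258 M of J.
Step 2:
                   E          J          A          D
  I          0.07625    0.04874    0.02711     0.1059
  C          0.01862   -0.01862  -0.009312   -0.01862
  E          0.09487    0.03012     0.0178    0.08724
  solve Keq expr → x = -0.009312; check Q = 1.3650e-05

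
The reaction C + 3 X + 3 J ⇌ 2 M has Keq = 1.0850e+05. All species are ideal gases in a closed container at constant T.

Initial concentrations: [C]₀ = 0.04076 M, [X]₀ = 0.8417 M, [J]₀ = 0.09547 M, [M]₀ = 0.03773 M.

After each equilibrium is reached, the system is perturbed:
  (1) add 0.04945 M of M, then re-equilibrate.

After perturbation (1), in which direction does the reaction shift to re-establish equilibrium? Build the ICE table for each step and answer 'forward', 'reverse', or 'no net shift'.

Q₀ = 67.31 vs Keq = 1.0850e+05 ⇒ Q<K, forward
Step 1:
                  C         X         J         M
  init      0.04076    0.8417   0.09547   0.03773
  Δ        -0.02472  -0.07417  -0.07417   0.04945
  eq        0.01604    0.7675    0.0213   0.08718
  solve Keq expr → x = 0.02472; check Q = 1.0850e+05
Then add 0.04945 M of M.
Step 2:
                  C         X         J         M
  init      0.01604    0.7675    0.0213    0.1366
  Δ        0.001892  0.005676  0.005676 -0.003784
  eq        0.01793    0.7732   0.02697    0.1328
  solve Keq expr → x = -0.001892; check Q = 1.0850e+05

Direction: reverse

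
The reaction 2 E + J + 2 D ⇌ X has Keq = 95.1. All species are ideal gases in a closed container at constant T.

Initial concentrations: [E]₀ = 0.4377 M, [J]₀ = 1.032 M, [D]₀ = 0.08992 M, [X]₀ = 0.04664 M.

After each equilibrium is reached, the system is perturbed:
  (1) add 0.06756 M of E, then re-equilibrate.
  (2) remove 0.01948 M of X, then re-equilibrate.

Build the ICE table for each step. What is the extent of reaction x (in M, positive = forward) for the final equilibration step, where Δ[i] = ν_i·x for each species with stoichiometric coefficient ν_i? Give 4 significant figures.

x = 0.003323 M

Q₀ = 29.18 vs Keq = 95.1 ⇒ Q<K, forward
Step 1:
                    E           J           D           X
  Initial      0.4377       1.032     0.08992     0.04664
  Change     -0.02859    -0.01429    -0.02859     0.01429
  Equil        0.4091       1.018     0.06133     0.06093
  solve Keq expr → x = 0.01429; check Q = 95.1
Then add 0.06756 M of E.
Step 2:
                    E           J           D           X
  Initial      0.4767       1.018     0.06133     0.06093
  Change     -0.00648    -0.00324    -0.00648     0.00324
  Equil        0.4702       1.014     0.05485     0.06417
  solve Keq expr → x = 0.00324; check Q = 95.1
Then remove 0.01948 M of X.
Step 3:
                    E           J           D           X
  Initial      0.4702       1.014     0.05485     0.04469
  Change    -0.006646   -0.003323   -0.006646    0.003323
  Equil        0.4635       1.011     0.04821     0.04802
  solve Keq expr → x = 0.003323; check Q = 95.1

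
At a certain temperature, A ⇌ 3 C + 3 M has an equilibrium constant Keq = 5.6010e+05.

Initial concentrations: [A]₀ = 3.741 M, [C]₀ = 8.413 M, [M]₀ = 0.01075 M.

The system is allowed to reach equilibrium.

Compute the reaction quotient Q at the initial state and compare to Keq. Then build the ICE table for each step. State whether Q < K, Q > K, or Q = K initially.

Q₀ = 1.9774e-04; Q < K (proceeds forward)

Q₀ = 1.9774e-04 vs Keq = 5.6010e+05 ⇒ Q<K, forward
Step 1:
                   A          C          M
  Initial      3.741      8.413    0.01075
  Change      -2.152      6.457      6.457
  Equil        1.589      14.87      6.468
  solve Keq expr → x = 2.152; check Q = 5.6010e+05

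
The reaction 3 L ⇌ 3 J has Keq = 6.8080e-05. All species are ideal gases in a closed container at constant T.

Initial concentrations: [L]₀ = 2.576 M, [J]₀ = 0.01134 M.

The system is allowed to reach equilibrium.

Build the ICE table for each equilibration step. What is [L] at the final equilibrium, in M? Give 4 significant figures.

Q₀ = 8.5310e-08 vs Keq = 6.8080e-05 ⇒ Q<K, forward
Step 1:
                    L           J
  init          2.576     0.01134
  Δ          -0.09016     0.09016
  eq            2.486      0.1015
  solve Keq expr → x = 0.03005; check Q = 6.8080e-05

[L]_eq = 2.486 M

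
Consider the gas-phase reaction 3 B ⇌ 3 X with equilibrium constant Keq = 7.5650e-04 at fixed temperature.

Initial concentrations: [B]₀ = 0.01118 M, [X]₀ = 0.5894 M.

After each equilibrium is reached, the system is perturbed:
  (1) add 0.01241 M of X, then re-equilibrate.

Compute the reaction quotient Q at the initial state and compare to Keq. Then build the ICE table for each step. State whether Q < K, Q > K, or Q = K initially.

Q₀ = 1.4652e+05; Q > K (proceeds reverse)

Q₀ = 1.4652e+05 vs Keq = 7.5650e-04 ⇒ Q>K, reverse
Step 1:
                  B         X
  init      0.01118    0.5894
  Δ          0.5392   -0.5392
  eq         0.5504   0.05015
  solve Keq expr → x = -0.1797; check Q = 7.5650e-04
Then add 0.01241 M of X.
Step 2:
                  B         X
  init       0.5504   0.06256
  Δ         0.01137  -0.01137
  eq         0.5618   0.05119
  solve Keq expr → x = -0.003791; check Q = 7.5650e-04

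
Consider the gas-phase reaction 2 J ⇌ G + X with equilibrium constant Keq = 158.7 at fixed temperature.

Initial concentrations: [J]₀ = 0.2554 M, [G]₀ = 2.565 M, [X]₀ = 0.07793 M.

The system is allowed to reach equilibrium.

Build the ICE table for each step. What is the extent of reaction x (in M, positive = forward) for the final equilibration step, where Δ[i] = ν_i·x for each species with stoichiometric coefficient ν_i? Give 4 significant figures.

Q₀ = 3.064 vs Keq = 158.7 ⇒ Q<K, forward
Step 1:
                   J          G          X
  init        0.2554      2.565    0.07793
  Δ          -0.2007     0.1003     0.1003
  eq         0.05472      2.665     0.1783
  solve Keq expr → x = 0.1003; check Q = 158.7

x = 0.1003 M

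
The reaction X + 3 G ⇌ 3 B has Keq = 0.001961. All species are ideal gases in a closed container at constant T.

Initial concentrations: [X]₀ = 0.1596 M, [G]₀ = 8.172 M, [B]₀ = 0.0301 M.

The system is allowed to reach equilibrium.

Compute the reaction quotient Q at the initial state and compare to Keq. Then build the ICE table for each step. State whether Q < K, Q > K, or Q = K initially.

Q₀ = 3.1310e-07; Q < K (proceeds forward)

Q₀ = 3.1310e-07 vs Keq = 0.001961 ⇒ Q<K, forward
Step 1:
                    X           G           B
  init         0.1596       8.172      0.0301
  Δ           -0.1101     -0.3303      0.3303
  eq           0.0495       7.842      0.3604
  solve Keq expr → x = 0.1101; check Q = 0.001961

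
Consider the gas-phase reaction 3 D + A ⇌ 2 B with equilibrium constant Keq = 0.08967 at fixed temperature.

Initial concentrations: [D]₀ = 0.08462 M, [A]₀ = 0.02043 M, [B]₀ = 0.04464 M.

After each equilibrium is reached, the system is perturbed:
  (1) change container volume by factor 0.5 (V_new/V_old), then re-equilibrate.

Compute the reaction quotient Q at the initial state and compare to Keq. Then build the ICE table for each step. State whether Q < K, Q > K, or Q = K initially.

Q₀ = 161 vs Keq = 0.08967 ⇒ Q>K, reverse
Step 1:
                  D         A         B
  init      0.08462   0.02043   0.04464
  Δ         0.06186   0.02062  -0.04124
  eq         0.1465   0.04105  0.003401
  solve Keq expr → x = -0.02062; check Q = 0.08967
Then change container volume by factor 0.5 (V_new/V_old).
Step 2:
                  D         A         B
  init        0.293    0.0821  0.006802
  Δ       -0.008922 -0.002974  0.005948
  eq          0.284   0.07912   0.01275
  solve Keq expr → x = 0.002974; check Q = 0.08967

Q₀ = 161; Q > K (proceeds reverse)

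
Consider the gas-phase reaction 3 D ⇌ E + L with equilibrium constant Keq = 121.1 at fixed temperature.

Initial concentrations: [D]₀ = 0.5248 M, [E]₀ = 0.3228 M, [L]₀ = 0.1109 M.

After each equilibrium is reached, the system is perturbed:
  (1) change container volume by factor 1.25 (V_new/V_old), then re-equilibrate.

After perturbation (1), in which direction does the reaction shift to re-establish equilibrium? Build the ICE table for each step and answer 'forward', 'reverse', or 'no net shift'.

Direction: reverse

Q₀ = 0.2477 vs Keq = 121.1 ⇒ Q<K, forward
Step 1:
                   D          E          L
  I           0.5248     0.3228     0.1109
  C          -0.4258     0.1419     0.1419
  E            0.099     0.4647     0.2528
  solve Keq expr → x = 0.1419; check Q = 121.1
Then change container volume by factor 1.25 (V_new/V_old).
Step 2:
                   D          E          L
  I           0.0792     0.3718     0.2023
  C         0.005702  -0.001901  -0.001901
  E           0.0849     0.3699     0.2004
  solve Keq expr → x = -0.001901; check Q = 121.1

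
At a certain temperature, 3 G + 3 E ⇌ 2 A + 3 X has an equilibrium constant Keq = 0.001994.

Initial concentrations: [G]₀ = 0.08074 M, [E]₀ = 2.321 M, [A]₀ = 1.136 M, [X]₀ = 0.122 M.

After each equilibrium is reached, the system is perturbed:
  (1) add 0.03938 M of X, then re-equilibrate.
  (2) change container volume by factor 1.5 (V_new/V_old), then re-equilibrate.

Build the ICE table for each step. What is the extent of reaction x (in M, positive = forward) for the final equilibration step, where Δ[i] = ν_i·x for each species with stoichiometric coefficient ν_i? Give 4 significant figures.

Q₀ = 0.3561 vs Keq = 0.001994 ⇒ Q>K, reverse
Step 1:
                  G         E         A         X
  Initial   0.08074     2.321     1.136     0.122
  Change    0.07693   0.07693  -0.05128  -0.07693
  Equil      0.1577     2.398     1.085   0.04507
  solve Keq expr → x = -0.02564; check Q = 0.001994
Then add 0.03938 M of X.
Step 2:
                  G         E         A         X
  Initial    0.1577     2.398     1.085   0.08445
  Change    0.02959   0.02959  -0.01973  -0.02959
  Equil      0.1873     2.428     1.065   0.05486
  solve Keq expr → x = -0.009864; check Q = 0.001994
Then change container volume by factor 1.5 (V_new/V_old).
Step 3:
                  G         E         A         X
  Initial    0.1248     1.618      0.71   0.03658
  Change   0.003565  0.003565 -0.002377 -0.003565
  Equil      0.1284     1.622    0.7076   0.03301
  solve Keq expr → x = -0.001188; check Q = 0.001994

x = -0.001188 M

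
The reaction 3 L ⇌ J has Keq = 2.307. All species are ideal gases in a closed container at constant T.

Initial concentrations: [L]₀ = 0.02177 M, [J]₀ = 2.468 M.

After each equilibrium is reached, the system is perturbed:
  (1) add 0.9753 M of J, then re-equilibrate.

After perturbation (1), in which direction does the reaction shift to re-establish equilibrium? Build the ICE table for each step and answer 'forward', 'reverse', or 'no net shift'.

Q₀ = 2.3920e+05 vs Keq = 2.307 ⇒ Q>K, reverse
Step 1:
                    L           J
  I           0.02177       2.468
  C             0.955     -0.3183
  E            0.9767        2.15
  solve Keq expr → x = -0.3183; check Q = 2.307
Then add 0.9753 M of J.
Step 2:
                    L           J
  I            0.9767       3.125
  C            0.1248     -0.0416
  E             1.102       3.083
  solve Keq expr → x = -0.0416; check Q = 2.307

Direction: reverse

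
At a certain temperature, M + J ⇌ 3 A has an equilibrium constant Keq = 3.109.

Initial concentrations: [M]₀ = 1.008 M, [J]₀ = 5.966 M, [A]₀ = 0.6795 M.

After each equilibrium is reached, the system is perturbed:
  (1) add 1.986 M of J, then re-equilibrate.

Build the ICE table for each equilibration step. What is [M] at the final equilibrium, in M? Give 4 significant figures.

Q₀ = 0.05217 vs Keq = 3.109 ⇒ Q<K, forward
Step 1:
                    M           J           A
  Initial       1.008       5.966      0.6795
  Change      -0.4712     -0.4712       1.414
  Equil        0.5368       5.495       2.093
  solve Keq expr → x = 0.4712; check Q = 3.109
Then add 1.986 M of J.
Step 2:
                    M           J           A
  Initial      0.5368       7.481       2.093
  Change     -0.04942    -0.04942      0.1483
  Equil        0.4874       7.431       2.241
  solve Keq expr → x = 0.04942; check Q = 3.109

[M]_eq = 0.4874 M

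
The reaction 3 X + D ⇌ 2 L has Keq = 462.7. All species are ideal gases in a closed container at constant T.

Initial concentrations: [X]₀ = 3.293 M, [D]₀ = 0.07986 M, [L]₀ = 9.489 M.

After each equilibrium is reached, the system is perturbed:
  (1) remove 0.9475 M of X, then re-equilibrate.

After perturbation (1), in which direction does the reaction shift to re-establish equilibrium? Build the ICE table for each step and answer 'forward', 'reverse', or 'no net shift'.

Q₀ = 31.57 vs Keq = 462.7 ⇒ Q<K, forward
Step 1:
                    X           D           L
  Initial       3.293     0.07986       9.489
  Change      -0.2189    -0.07295      0.1459
  Equil         3.074    0.006906       9.635
  solve Keq expr → x = 0.07295; check Q = 462.7
Then remove 0.9475 M of X.
Step 2:
                    X           D           L
  Initial       2.127    0.006906       9.635
  Change      0.03829     0.01276    -0.02552
  Equil         2.165     0.01967       9.609
  solve Keq expr → x = -0.01276; check Q = 462.7

Direction: reverse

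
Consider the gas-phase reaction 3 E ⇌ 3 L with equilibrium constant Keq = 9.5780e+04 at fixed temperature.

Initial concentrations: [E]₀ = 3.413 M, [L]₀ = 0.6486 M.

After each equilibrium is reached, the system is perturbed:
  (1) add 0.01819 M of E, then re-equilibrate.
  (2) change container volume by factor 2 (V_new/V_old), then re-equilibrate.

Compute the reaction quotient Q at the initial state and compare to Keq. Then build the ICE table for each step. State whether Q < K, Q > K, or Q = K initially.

Q₀ = 0.006863 vs Keq = 9.5780e+04 ⇒ Q<K, forward
Step 1:
                    E           L
  init          3.413      0.6486
  Δ            -3.326       3.326
  eq          0.08687       3.975
  solve Keq expr → x = 1.109; check Q = 9.5780e+04
Then add 0.01819 M of E.
Step 2:
                    E           L
  init         0.1051       3.975
  Δ           -0.0178      0.0178
  eq          0.08726       3.993
  solve Keq expr → x = 0.005934; check Q = 9.5780e+04
Then change container volume by factor 2 (V_new/V_old).
Step 3:
                    E           L
  init        0.04363       1.996
  Δ                 0           0
  eq          0.04363       1.996
  solve Keq expr → x = 0; check Q = 9.5780e+04

Q₀ = 0.006863; Q < K (proceeds forward)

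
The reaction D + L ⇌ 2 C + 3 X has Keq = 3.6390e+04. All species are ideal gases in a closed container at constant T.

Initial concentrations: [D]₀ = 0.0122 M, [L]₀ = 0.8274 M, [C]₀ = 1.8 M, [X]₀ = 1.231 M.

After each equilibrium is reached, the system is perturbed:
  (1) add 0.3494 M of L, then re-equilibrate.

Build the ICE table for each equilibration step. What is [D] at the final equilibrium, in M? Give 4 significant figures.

[D]_eq = 1.5971e-04 M

Q₀ = 598.7 vs Keq = 3.6390e+04 ⇒ Q<K, forward
Step 1:
                    D           L           C           X
  init         0.0122      0.8274         1.8       1.231
  Δ          -0.01197    -0.01197     0.02394     0.03592
  eq       2.2798e-04      0.8154       1.824       1.267
  solve Keq expr → x = 0.01197; check Q = 3.6390e+04
Then add 0.3494 M of L.
Step 2:
                    D           L           C           X
  init     2.2798e-04       1.165       1.824       1.267
  Δ       -6.8274e-05 -6.8274e-05  1.3655e-04  2.0482e-04
  eq       1.5971e-04       1.165       1.824       1.267
  solve Keq expr → x = 6.8274e-05; check Q = 3.6390e+04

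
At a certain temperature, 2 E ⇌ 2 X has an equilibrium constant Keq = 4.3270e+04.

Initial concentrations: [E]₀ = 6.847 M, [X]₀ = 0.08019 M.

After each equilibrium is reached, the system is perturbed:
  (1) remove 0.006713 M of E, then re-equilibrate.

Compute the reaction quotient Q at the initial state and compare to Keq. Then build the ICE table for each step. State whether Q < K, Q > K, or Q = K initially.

Q₀ = 1.3716e-04; Q < K (proceeds forward)

Q₀ = 1.3716e-04 vs Keq = 4.3270e+04 ⇒ Q<K, forward
Step 1:
                  E         X
  Initial     6.847   0.08019
  Change     -6.814     6.814
  Equil     0.03314     6.894
  solve Keq expr → x = 3.407; check Q = 4.3270e+04
Then remove 0.006713 M of E.
Step 2:
                  E         X
  Initial   0.02643     6.894
  Change   0.006681 -0.006681
  Equil     0.03311     6.887
  solve Keq expr → x = -0.00334; check Q = 4.3270e+04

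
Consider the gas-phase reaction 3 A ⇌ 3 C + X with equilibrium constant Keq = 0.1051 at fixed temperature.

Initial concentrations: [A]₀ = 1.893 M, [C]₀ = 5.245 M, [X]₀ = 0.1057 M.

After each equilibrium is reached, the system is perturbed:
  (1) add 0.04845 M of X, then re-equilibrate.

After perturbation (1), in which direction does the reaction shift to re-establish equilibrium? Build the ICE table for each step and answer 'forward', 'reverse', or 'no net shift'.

Q₀ = 2.248 vs Keq = 0.1051 ⇒ Q>K, reverse
Step 1:
                  A         C         X
  init        1.893     5.245    0.1057
  Δ          0.2901   -0.2901  -0.09671
  eq          2.183     4.955   0.00899
  solve Keq expr → x = -0.09671; check Q = 0.1051
Then add 0.04845 M of X.
Step 2:
                  A         C         X
  init        2.183     4.955   0.05744
  Δ          0.1371   -0.1371   -0.0457
  eq           2.32     4.818   0.01174
  solve Keq expr → x = -0.0457; check Q = 0.1051

Direction: reverse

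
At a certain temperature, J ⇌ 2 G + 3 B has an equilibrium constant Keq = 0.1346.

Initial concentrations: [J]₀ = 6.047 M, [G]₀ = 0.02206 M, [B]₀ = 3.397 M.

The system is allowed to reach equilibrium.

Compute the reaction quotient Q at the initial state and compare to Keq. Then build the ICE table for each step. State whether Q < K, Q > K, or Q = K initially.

Q₀ = 0.003155; Q < K (proceeds forward)

Q₀ = 0.003155 vs Keq = 0.1346 ⇒ Q<K, forward
Step 1:
                    J           G           B
  I             6.047     0.02206       3.397
  C           -0.0557      0.1114      0.1671
  E             5.991      0.1335       3.564
  solve Keq expr → x = 0.0557; check Q = 0.1346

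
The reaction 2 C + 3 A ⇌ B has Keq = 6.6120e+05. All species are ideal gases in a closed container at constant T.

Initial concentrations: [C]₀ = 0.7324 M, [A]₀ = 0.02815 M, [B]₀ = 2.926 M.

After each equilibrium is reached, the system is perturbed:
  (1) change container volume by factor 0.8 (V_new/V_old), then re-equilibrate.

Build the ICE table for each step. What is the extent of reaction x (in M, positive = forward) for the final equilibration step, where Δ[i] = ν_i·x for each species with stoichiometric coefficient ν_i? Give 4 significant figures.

Q₀ = 2.4454e+05 vs Keq = 6.6120e+05 ⇒ Q<K, forward
Step 1:
                  C         A         B
  Initial    0.7324   0.02815     2.926
  Change  -0.005227 -0.007841  0.002614
  Equil      0.7272   0.02031     2.929
  solve Keq expr → x = 0.002614; check Q = 6.6120e+05
Then change container volume by factor 0.8 (V_new/V_old).
Step 2:
                  C         A         B
  Initial     0.909   0.02539     3.661
  Change  -0.004313 -0.006469  0.002156
  Equil      0.9047   0.01892     3.663
  solve Keq expr → x = 0.002156; check Q = 6.6120e+05

x = 0.002156 M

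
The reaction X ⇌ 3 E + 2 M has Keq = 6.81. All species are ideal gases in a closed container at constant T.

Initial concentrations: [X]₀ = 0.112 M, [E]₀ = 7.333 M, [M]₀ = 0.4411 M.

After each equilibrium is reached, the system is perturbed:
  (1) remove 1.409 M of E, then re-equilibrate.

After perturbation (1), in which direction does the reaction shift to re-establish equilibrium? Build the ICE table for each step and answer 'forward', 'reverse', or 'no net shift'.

Direction: forward

Q₀ = 685 vs Keq = 6.81 ⇒ Q>K, reverse
Step 1:
                    X           E           M
  I             0.112       7.333      0.4411
  C            0.1807      -0.542     -0.3613
  E            0.2927       6.791     0.07977
  solve Keq expr → x = -0.1807; check Q = 6.81
Then remove 1.409 M of E.
Step 2:
                    X           E           M
  I            0.2927       5.382     0.07977
  C          -0.01456     0.04368     0.02912
  E            0.2781       5.426      0.1089
  solve Keq expr → x = 0.01456; check Q = 6.81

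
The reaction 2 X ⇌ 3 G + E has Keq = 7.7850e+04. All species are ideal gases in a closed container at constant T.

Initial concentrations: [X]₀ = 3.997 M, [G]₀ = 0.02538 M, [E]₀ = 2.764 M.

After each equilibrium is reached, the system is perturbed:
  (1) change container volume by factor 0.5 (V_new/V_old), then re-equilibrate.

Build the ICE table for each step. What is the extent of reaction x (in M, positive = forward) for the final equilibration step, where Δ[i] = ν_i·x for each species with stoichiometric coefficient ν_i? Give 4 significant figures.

x = -0.1006 M

Q₀ = 2.8284e-06 vs Keq = 7.7850e+04 ⇒ Q<K, forward
Step 1:
                   X          G          E
  Initial      3.997    0.02538      2.764
  Change      -3.887       5.83      1.943
  Equil       0.1102      5.856      4.707
  solve Keq expr → x = 1.943; check Q = 7.7850e+04
Then change container volume by factor 0.5 (V_new/V_old).
Step 2:
                   X          G          E
  Initial     0.2204      11.71      9.415
  Change      0.2012    -0.3018    -0.1006
  Equil       0.4215      11.41      9.314
  solve Keq expr → x = -0.1006; check Q = 7.7850e+04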